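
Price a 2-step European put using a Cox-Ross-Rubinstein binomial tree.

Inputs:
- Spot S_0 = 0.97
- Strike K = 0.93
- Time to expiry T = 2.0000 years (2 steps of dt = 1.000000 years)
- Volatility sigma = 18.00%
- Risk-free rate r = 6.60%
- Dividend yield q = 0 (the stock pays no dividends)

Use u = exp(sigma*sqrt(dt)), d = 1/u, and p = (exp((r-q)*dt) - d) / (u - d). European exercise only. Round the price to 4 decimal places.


Answer: Price = V(0,0) = 0.0282

Derivation:
dt = T/N = 1.000000
u = exp(sigma*sqrt(dt)) = 1.197217; d = 1/u = 0.835270
p = (exp((r-q)*dt) - d) / (u - d) = 0.643620
Discount per step: exp(-r*dt) = 0.936131
Stock lattice S(k, i) with i counting down-moves:
  k=0: S(0,0) = 0.9700
  k=1: S(1,0) = 1.1613; S(1,1) = 0.8102
  k=2: S(2,0) = 1.3903; S(2,1) = 0.9700; S(2,2) = 0.6767
Terminal payoffs V(N, i) = max(K - S_T, 0):
  V(2,0) = 0.000000; V(2,1) = 0.000000; V(2,2) = 0.253254
Backward induction: V(k, i) = exp(-r*dt) * [p * V(k+1, i) + (1-p) * V(k+1, i+1)].
  V(1,0) = exp(-r*dt) * [p*0.000000 + (1-p)*0.000000] = 0.000000
  V(1,1) = exp(-r*dt) * [p*0.000000 + (1-p)*0.253254] = 0.084490
  V(0,0) = exp(-r*dt) * [p*0.000000 + (1-p)*0.084490] = 0.028187


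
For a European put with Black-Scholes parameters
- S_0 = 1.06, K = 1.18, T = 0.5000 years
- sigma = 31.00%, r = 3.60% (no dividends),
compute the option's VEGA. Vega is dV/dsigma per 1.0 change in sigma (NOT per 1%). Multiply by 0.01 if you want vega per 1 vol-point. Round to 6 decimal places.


Answer: Vega = 0.286073

Derivation:
d1 = -0.2975347051; d2 = -0.5167378072
phi(d1) = 0.3816688300; exp(-qT) = 1.0000000000; exp(-rT) = 0.9821610324
Vega = S * exp(-qT) * phi(d1) * sqrt(T) = 1.0600 * 1.0000000000 * 0.3816688300 * 0.7071067812 = 0.286073


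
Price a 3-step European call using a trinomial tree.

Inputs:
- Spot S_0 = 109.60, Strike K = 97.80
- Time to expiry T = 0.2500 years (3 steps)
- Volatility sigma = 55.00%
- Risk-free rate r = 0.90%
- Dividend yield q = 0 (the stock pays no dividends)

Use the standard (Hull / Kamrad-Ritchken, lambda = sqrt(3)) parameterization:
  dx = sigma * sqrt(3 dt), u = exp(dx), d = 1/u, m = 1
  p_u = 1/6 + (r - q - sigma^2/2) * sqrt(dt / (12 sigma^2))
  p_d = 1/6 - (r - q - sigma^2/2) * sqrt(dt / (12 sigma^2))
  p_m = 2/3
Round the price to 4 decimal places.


Answer: Price = V(0,0) = 18.6387

Derivation:
dt = T/N = 0.083333; dx = sigma*sqrt(3*dt) = 0.275000
u = exp(dx) = 1.316531; d = 1/u = 0.759572
p_u = 0.145114, p_m = 0.666667, p_d = 0.188220
Discount per step: exp(-r*dt) = 0.999250
Stock lattice S(k, j) with j the centered position index:
  k=0: S(0,+0) = 109.6000
  k=1: S(1,-1) = 83.2491; S(1,+0) = 109.6000; S(1,+1) = 144.2918
  k=2: S(2,-2) = 63.2337; S(2,-1) = 83.2491; S(2,+0) = 109.6000; S(2,+1) = 144.2918; S(2,+2) = 189.9645
  k=3: S(3,-3) = 48.0306; S(3,-2) = 63.2337; S(3,-1) = 83.2491; S(3,+0) = 109.6000; S(3,+1) = 144.2918; S(3,+2) = 189.9645; S(3,+3) = 250.0941
Terminal payoffs V(N, j) = max(S_T - K, 0):
  V(3,-3) = 0.000000; V(3,-2) = 0.000000; V(3,-1) = 0.000000; V(3,+0) = 11.800000; V(3,+1) = 46.491762; V(3,+2) = 92.164531; V(3,+3) = 152.294132
Backward induction: V(k, j) = exp(-r*dt) * [p_u * V(k+1, j+1) + p_m * V(k+1, j) + p_d * V(k+1, j-1)]
  V(2,-2) = exp(-r*dt) * [p_u*0.000000 + p_m*0.000000 + p_d*0.000000] = 0.000000
  V(2,-1) = exp(-r*dt) * [p_u*11.800000 + p_m*0.000000 + p_d*0.000000] = 1.711057
  V(2,+0) = exp(-r*dt) * [p_u*46.491762 + p_m*11.800000 + p_d*0.000000] = 14.602299
  V(2,+1) = exp(-r*dt) * [p_u*92.164531 + p_m*46.491762 + p_d*11.800000] = 46.554901
  V(2,+2) = exp(-r*dt) * [p_u*152.294132 + p_m*92.164531 + p_d*46.491762] = 92.224447
  V(1,-1) = exp(-r*dt) * [p_u*14.602299 + p_m*1.711057 + p_d*0.000000] = 3.257254
  V(1,+0) = exp(-r*dt) * [p_u*46.554901 + p_m*14.602299 + p_d*1.711057] = 16.800067
  V(1,+1) = exp(-r*dt) * [p_u*92.224447 + p_m*46.554901 + p_d*14.602299] = 47.132703
  V(0,+0) = exp(-r*dt) * [p_u*47.132703 + p_m*16.800067 + p_d*3.257254] = 18.638738


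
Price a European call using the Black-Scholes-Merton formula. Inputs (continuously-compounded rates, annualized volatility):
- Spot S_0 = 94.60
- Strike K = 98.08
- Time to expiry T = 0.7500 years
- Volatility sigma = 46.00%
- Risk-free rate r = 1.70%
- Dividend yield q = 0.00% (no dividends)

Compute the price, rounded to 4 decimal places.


d1 = (ln(S/K) + (r - q + 0.5*sigma^2) * T) / (sigma * sqrt(T)) = 0.14050698
d2 = d1 - sigma * sqrt(T) = -0.25786470
exp(-rT) = 0.98733094; exp(-qT) = 1.00000000
C = S_0 * exp(-qT) * N(d1) - K * exp(-rT) * N(d2)
N(d1) = 0.55587028; N(d2) = 0.39825566
C = 94.6000 * 1.00000000 * 0.55587028 - 98.0800 * 0.98733094 * 0.39825566 = 14.0193

Answer: Price = 14.0193


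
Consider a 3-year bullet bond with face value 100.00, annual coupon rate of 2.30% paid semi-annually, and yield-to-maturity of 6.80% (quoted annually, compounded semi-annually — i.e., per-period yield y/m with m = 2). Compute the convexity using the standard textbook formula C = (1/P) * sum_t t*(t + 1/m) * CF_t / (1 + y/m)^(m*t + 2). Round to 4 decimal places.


Coupon per period c = face * coupon_rate / m = 1.150000
Periods per year m = 2; per-period yield y/m = 0.034000
Number of cashflows N = 6
Cashflows (t years, CF_t, discount factor 1/(1+y/m)^(m*t), PV):
  t = 0.5000: CF_t = 1.150000, DF = 0.967118, PV = 1.112186
  t = 1.0000: CF_t = 1.150000, DF = 0.935317, PV = 1.075615
  t = 1.5000: CF_t = 1.150000, DF = 0.904562, PV = 1.040246
  t = 2.0000: CF_t = 1.150000, DF = 0.874818, PV = 1.006041
  t = 2.5000: CF_t = 1.150000, DF = 0.846052, PV = 0.972960
  t = 3.0000: CF_t = 101.150000, DF = 0.818233, PV = 82.764225
Price P = sum_t PV_t = 87.971274
Convexity numerator sum_t t*(t + 1/m) * CF_t / (1+y/m)^(m*t + 2):
  t = 0.5000: term = 0.520123
  t = 1.0000: term = 1.509062
  t = 1.5000: term = 2.918881
  t = 2.0000: term = 4.704837
  t = 2.5000: term = 6.825199
  t = 3.0000: term = 812.813440
Convexity = (1/P) * sum = 829.291542 / 87.971274 = 9.426845

Answer: Convexity = 9.4268


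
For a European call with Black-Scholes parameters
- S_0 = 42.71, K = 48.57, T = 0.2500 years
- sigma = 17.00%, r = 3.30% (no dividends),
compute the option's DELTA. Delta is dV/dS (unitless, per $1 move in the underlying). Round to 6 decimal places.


d1 = -1.3730643706; d2 = -1.4580643706
phi(d1) = 0.1554250875; exp(-qT) = 1.0000000000; exp(-rT) = 0.9917839379
N(d1) = 0.0848661681
Delta = exp(-qT) * N(d1) = 1.0000000000 * 0.0848661681 = 0.084866

Answer: Delta = 0.084866


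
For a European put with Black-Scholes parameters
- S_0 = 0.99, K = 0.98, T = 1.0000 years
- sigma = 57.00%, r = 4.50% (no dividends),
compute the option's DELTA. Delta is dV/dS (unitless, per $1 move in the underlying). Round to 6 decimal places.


d1 = 0.3817585464; d2 = -0.1882414536
phi(d1) = 0.3709053660; exp(-qT) = 1.0000000000; exp(-rT) = 0.9559974818
N(-d1) = 0.3513202346
Delta = -exp(-qT) * N(-d1) = -1.0000000000 * 0.3513202346 = -0.351320

Answer: Delta = -0.351320


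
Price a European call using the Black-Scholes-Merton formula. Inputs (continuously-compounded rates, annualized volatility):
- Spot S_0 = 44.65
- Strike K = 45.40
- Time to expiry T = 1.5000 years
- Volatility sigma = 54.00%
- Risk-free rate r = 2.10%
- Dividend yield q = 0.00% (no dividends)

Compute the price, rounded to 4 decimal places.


d1 = (ln(S/K) + (r - q + 0.5*sigma^2) * T) / (sigma * sqrt(T)) = 0.35312298
d2 = d1 - sigma * sqrt(T) = -0.30823925
exp(-rT) = 0.96899096; exp(-qT) = 1.00000000
C = S_0 * exp(-qT) * N(d1) - K * exp(-rT) * N(d2)
N(d1) = 0.63800188; N(d2) = 0.37895014
C = 44.6500 * 1.00000000 * 0.63800188 - 45.4000 * 0.96899096 * 0.37895014 = 11.8159

Answer: Price = 11.8159


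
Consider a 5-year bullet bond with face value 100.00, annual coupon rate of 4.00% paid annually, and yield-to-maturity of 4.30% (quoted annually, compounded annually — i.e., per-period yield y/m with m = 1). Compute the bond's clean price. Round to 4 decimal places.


Coupon per period c = face * coupon_rate / m = 4.000000
Periods per year m = 1; per-period yield y/m = 0.043000
Number of cashflows N = 5
Cashflows (t years, CF_t, discount factor 1/(1+y/m)^(m*t), PV):
  t = 1.0000: CF_t = 4.000000, DF = 0.958773, PV = 3.835091
  t = 2.0000: CF_t = 4.000000, DF = 0.919245, PV = 3.676981
  t = 3.0000: CF_t = 4.000000, DF = 0.881347, PV = 3.525389
  t = 4.0000: CF_t = 4.000000, DF = 0.845012, PV = 3.380047
  t = 5.0000: CF_t = 104.000000, DF = 0.810174, PV = 84.258126
Price P = sum_t PV_t = 98.675635

Answer: Price = 98.6756


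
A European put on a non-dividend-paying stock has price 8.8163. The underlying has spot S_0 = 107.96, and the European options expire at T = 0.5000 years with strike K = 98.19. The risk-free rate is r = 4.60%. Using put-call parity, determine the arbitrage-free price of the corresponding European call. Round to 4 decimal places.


Put-call parity: C - P = S_0 * exp(-qT) - K * exp(-rT).
S_0 * exp(-qT) = 107.9600 * 1.00000000 = 107.96000000
K * exp(-rT) = 98.1900 * 0.97726248 = 95.95740328
C = P + S*exp(-qT) - K*exp(-rT)
C = 8.8163 + 107.96000000 - 95.95740328 = 20.8189

Answer: Call price = 20.8189


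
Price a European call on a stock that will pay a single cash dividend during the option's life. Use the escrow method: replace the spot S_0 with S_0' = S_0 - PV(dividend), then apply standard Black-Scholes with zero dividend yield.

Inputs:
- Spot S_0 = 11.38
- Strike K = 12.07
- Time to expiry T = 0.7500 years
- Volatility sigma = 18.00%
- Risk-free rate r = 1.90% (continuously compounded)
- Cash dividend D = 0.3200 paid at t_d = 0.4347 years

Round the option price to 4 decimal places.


PV(D) = D * exp(-r * t_d) = 0.3200 * 0.99177471 = 0.31736791
S_0' = S_0 - PV(D) = 11.3800 - 0.31736791 = 11.06263209
d1 = (ln(S_0'/K) + (r + sigma^2/2)*T) / (sigma*sqrt(T)) = -0.38971197
d2 = d1 - sigma*sqrt(T) = -0.54559655
exp(-rT) = 0.98585105
N(d1) = 0.34837477; N(d2) = 0.29267165
C = S_0' * N(d1) - K * exp(-rT) * N(d2) = 11.06263209 * 0.34837477 - 12.0700 * 0.98585105 * 0.29267165 = 0.3714

Answer: Price = 0.3714


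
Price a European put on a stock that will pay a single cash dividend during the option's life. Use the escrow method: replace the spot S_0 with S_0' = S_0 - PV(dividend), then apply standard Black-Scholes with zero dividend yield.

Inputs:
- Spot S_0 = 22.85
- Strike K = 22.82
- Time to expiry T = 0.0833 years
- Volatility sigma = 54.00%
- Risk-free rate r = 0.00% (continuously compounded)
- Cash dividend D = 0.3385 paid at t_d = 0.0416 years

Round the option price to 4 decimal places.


PV(D) = D * exp(-r * t_d) = 0.3385 * 1.00000000 = 0.33850000
S_0' = S_0 - PV(D) = 22.8500 - 0.33850000 = 22.51150000
d1 = (ln(S_0'/K) + (r + sigma^2/2)*T) / (sigma*sqrt(T)) = -0.00940573
d2 = d1 - sigma*sqrt(T) = -0.16525912
exp(-rT) = 1.00000000
N(-d1) = 0.50375229; N(-d2) = 0.56562998
P = K * exp(-rT) * N(-d2) - S_0' * N(-d1) = 22.8200 * 1.00000000 * 0.56562998 - 22.51150000 * 0.50375229 = 1.5675

Answer: Price = 1.5675


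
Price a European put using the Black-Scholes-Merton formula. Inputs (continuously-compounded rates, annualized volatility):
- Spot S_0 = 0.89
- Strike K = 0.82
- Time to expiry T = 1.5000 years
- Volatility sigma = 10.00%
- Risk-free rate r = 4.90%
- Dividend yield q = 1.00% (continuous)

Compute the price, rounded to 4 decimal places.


d1 = (ln(S/K) + (r - q + 0.5*sigma^2) * T) / (sigma * sqrt(T)) = 1.20773825
d2 = d1 - sigma * sqrt(T) = 1.08526376
exp(-rT) = 0.92913615; exp(-qT) = 0.98511194
P = K * exp(-rT) * N(-d2) - S_0 * exp(-qT) * N(-d1)
N(-d1) = 0.11357398; N(-d2) = 0.13890243
P = 0.8200 * 0.92913615 * 0.13890243 - 0.8900 * 0.98511194 * 0.11357398 = 0.0063

Answer: Price = 0.0063


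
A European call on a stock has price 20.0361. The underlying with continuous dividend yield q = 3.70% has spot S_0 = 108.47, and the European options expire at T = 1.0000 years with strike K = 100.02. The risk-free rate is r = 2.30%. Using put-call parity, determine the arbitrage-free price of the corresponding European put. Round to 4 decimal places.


Answer: Put price = 13.2519

Derivation:
Put-call parity: C - P = S_0 * exp(-qT) - K * exp(-rT).
S_0 * exp(-qT) = 108.4700 * 0.96367614 = 104.52995040
K * exp(-rT) = 100.0200 * 0.97726248 = 97.74579363
P = C - S*exp(-qT) + K*exp(-rT)
P = 20.0361 - 104.52995040 + 97.74579363 = 13.2519


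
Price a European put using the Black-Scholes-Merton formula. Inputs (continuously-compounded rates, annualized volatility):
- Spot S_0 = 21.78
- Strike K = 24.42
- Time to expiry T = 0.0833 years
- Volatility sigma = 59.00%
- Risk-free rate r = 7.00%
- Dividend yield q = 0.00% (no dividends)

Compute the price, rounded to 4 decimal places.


Answer: Price = 3.1178

Derivation:
d1 = (ln(S/K) + (r - q + 0.5*sigma^2) * T) / (sigma * sqrt(T)) = -0.55249372
d2 = d1 - sigma * sqrt(T) = -0.72277799
exp(-rT) = 0.99418597; exp(-qT) = 1.00000000
P = K * exp(-rT) * N(-d2) - S_0 * exp(-qT) * N(-d1)
N(-d1) = 0.70969493; N(-d2) = 0.76509185
P = 24.4200 * 0.99418597 * 0.76509185 - 21.7800 * 1.00000000 * 0.70969493 = 3.1178


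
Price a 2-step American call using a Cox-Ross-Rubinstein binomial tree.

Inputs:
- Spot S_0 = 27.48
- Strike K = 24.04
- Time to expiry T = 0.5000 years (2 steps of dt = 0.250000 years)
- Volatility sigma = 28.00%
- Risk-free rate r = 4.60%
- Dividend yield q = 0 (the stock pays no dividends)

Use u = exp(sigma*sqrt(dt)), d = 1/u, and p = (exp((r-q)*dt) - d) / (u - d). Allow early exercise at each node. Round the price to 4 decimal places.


dt = T/N = 0.250000
u = exp(sigma*sqrt(dt)) = 1.150274; d = 1/u = 0.869358
p = (exp((r-q)*dt) - d) / (u - d) = 0.506231
Discount per step: exp(-r*dt) = 0.988566
Stock lattice S(k, i) with i counting down-moves:
  k=0: S(0,0) = 27.4800
  k=1: S(1,0) = 31.6095; S(1,1) = 23.8900
  k=2: S(2,0) = 36.3596; S(2,1) = 27.4800; S(2,2) = 20.7689
Terminal payoffs V(N, i) = max(S_T - K, 0):
  V(2,0) = 12.319607; V(2,1) = 3.440000; V(2,2) = 0.000000
Backward induction: V(k, i) = exp(-r*dt) * [p * V(k+1, i) + (1-p) * V(k+1, i+1)]; then take max(V_cont, immediate exercise) for American.
  V(1,0) = exp(-r*dt) * [p*12.319607 + (1-p)*3.440000] = 7.844400; exercise = 7.569524; V(1,0) = max -> 7.844400
  V(1,1) = exp(-r*dt) * [p*3.440000 + (1-p)*0.000000] = 1.721523; exercise = 0.000000; V(1,1) = max -> 1.721523
  V(0,0) = exp(-r*dt) * [p*7.844400 + (1-p)*1.721523] = 4.765987; exercise = 3.440000; V(0,0) = max -> 4.765987

Answer: Price = V(0,0) = 4.7660


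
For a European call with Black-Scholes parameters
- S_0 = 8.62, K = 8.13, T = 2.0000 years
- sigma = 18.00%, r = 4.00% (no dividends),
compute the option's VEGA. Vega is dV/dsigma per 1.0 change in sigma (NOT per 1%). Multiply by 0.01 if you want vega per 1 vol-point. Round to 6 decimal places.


Answer: Vega = 3.881785

Derivation:
d1 = 0.6714535189; d2 = 0.4168950776
phi(d1) = 0.3184265486; exp(-qT) = 1.0000000000; exp(-rT) = 0.9231163464
Vega = S * exp(-qT) * phi(d1) * sqrt(T) = 8.6200 * 1.0000000000 * 0.3184265486 * 1.4142135624 = 3.881785


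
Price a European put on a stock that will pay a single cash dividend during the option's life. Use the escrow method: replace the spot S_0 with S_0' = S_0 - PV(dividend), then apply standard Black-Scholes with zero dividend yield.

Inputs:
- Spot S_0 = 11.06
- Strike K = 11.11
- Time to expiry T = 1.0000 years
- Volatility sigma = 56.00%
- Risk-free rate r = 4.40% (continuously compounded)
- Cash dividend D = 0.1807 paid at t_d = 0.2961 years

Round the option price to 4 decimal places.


PV(D) = D * exp(-r * t_d) = 0.1807 * 0.98705610 = 0.17836104
S_0' = S_0 - PV(D) = 11.0600 - 0.17836104 = 10.88163896
d1 = (ln(S_0'/K) + (r + sigma^2/2)*T) / (sigma*sqrt(T)) = 0.32148440
d2 = d1 - sigma*sqrt(T) = -0.23851560
exp(-rT) = 0.95695396
N(-d1) = 0.37392166; N(-d2) = 0.59425939
P = K * exp(-rT) * N(-d2) - S_0' * N(-d1) = 11.1100 * 0.95695396 * 0.59425939 - 10.88163896 * 0.37392166 = 2.2491

Answer: Price = 2.2491


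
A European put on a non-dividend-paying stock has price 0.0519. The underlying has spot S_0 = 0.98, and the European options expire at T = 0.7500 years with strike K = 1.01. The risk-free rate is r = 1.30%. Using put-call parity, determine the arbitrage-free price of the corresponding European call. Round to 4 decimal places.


Put-call parity: C - P = S_0 * exp(-qT) - K * exp(-rT).
S_0 * exp(-qT) = 0.9800 * 1.00000000 = 0.98000000
K * exp(-rT) = 1.0100 * 0.99029738 = 1.00020035
C = P + S*exp(-qT) - K*exp(-rT)
C = 0.0519 + 0.98000000 - 1.00020035 = 0.0317

Answer: Call price = 0.0317


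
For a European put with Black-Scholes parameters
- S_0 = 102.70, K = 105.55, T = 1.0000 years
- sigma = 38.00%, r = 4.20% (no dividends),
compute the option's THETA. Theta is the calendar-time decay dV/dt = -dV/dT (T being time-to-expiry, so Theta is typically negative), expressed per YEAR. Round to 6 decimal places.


Answer: Theta = -5.202648

Derivation:
d1 = 0.2284930069; d2 = -0.1515069931
phi(d1) = 0.3886628346; exp(-qT) = 1.0000000000; exp(-rT) = 0.9588697806
Theta = -S*exp(-qT)*phi(d1)*sigma/(2*sqrt(T)) + r*K*exp(-rT)*N(-d2) - q*S*exp(-qT)*N(-d1)
N(-d1) = 0.4096314960; N(-d2) = 0.5602121026; sqrt(T) = 1.0000000000
Term 1 = -102.7000 * 1.0000000000 * 0.3886628346 * 0.3800 / (2 * 1.0000000000) = -7.5839778915
Term 2 = 0.0420 * 105.5500 * 0.9588697806 * 0.5602121026 = 2.3813303481
Term 3 = 0 (no dividend yield, q = 0)
Theta = -7.5839778915 + (2.3813303481) + (0.0000000000) = -5.202648


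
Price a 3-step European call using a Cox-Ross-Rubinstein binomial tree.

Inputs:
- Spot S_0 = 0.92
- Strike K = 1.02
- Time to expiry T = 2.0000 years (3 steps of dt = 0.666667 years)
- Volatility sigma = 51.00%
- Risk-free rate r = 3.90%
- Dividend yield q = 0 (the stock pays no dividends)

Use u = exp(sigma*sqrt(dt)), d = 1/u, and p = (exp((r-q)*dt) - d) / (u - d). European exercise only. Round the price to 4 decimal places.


dt = T/N = 0.666667
u = exp(sigma*sqrt(dt)) = 1.516512; d = 1/u = 0.659408
p = (exp((r-q)*dt) - d) / (u - d) = 0.428108
Discount per step: exp(-r*dt) = 0.974335
Stock lattice S(k, i) with i counting down-moves:
  k=0: S(0,0) = 0.9200
  k=1: S(1,0) = 1.3952; S(1,1) = 0.6067
  k=2: S(2,0) = 2.1158; S(2,1) = 0.9200; S(2,2) = 0.4000
  k=3: S(3,0) = 3.2087; S(3,1) = 1.3952; S(3,2) = 0.6067; S(3,3) = 0.2638
Terminal payoffs V(N, i) = max(S_T - K, 0):
  V(3,0) = 2.188675; V(3,1) = 0.375191; V(3,2) = 0.000000; V(3,3) = 0.000000
Backward induction: V(k, i) = exp(-r*dt) * [p * V(k+1, i) + (1-p) * V(k+1, i+1)].
  V(2,0) = exp(-r*dt) * [p*2.188675 + (1-p)*0.375191] = 1.122003
  V(2,1) = exp(-r*dt) * [p*0.375191 + (1-p)*0.000000] = 0.156500
  V(2,2) = exp(-r*dt) * [p*0.000000 + (1-p)*0.000000] = 0.000000
  V(1,0) = exp(-r*dt) * [p*1.122003 + (1-p)*0.156500] = 0.555215
  V(1,1) = exp(-r*dt) * [p*0.156500 + (1-p)*0.000000] = 0.065279
  V(0,0) = exp(-r*dt) * [p*0.555215 + (1-p)*0.065279] = 0.267966

Answer: Price = V(0,0) = 0.2680


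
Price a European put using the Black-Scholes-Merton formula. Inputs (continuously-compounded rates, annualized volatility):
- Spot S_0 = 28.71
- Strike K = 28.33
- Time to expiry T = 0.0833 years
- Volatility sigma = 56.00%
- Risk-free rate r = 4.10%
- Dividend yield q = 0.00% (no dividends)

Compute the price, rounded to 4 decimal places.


Answer: Price = 1.6054

Derivation:
d1 = (ln(S/K) + (r - q + 0.5*sigma^2) * T) / (sigma * sqrt(T)) = 0.18438227
d2 = d1 - sigma * sqrt(T) = 0.02275653
exp(-rT) = 0.99659053; exp(-qT) = 1.00000000
P = K * exp(-rT) * N(-d2) - S_0 * exp(-qT) * N(-d1)
N(-d1) = 0.42685679; N(-d2) = 0.49092224
P = 28.3300 * 0.99659053 * 0.49092224 - 28.7100 * 1.00000000 * 0.42685679 = 1.6054


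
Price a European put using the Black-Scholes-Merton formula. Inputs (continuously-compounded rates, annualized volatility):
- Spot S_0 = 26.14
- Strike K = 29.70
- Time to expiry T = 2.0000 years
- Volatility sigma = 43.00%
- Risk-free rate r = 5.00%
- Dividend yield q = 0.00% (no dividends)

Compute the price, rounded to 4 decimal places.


Answer: Price = 6.7061

Derivation:
d1 = (ln(S/K) + (r - q + 0.5*sigma^2) * T) / (sigma * sqrt(T)) = 0.25853742
d2 = d1 - sigma * sqrt(T) = -0.34957441
exp(-rT) = 0.90483742; exp(-qT) = 1.00000000
P = K * exp(-rT) * N(-d2) - S_0 * exp(-qT) * N(-d1)
N(-d1) = 0.39799609; N(-d2) = 0.63667094
P = 29.7000 * 0.90483742 * 0.63667094 - 26.1400 * 1.00000000 * 0.39799609 = 6.7061


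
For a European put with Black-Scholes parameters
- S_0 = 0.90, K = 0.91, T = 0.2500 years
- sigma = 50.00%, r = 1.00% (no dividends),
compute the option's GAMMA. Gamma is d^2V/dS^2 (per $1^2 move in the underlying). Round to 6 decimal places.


d1 = 0.0908006553; d2 = -0.1591993447
phi(d1) = 0.3973010741; exp(-qT) = 1.0000000000; exp(-rT) = 0.9975031224
Gamma = exp(-qT) * phi(d1) / (S * sigma * sqrt(T)) = 1.0000000000 * 0.3973010741 / (0.9000 * 0.5000 * 0.5000000000) = 1.765783

Answer: Gamma = 1.765783


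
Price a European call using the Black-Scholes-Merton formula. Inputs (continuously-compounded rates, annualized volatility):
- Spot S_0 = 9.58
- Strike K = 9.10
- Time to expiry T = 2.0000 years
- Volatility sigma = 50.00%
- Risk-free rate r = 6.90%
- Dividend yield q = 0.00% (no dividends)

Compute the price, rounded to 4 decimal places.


d1 = (ln(S/K) + (r - q + 0.5*sigma^2) * T) / (sigma * sqrt(T)) = 0.62140993
d2 = d1 - sigma * sqrt(T) = -0.08569685
exp(-rT) = 0.87109869; exp(-qT) = 1.00000000
C = S_0 * exp(-qT) * N(d1) - K * exp(-rT) * N(d2)
N(d1) = 0.73283503; N(d2) = 0.46585370
C = 9.5800 * 1.00000000 * 0.73283503 - 9.1000 * 0.87109869 * 0.46585370 = 3.3277

Answer: Price = 3.3277


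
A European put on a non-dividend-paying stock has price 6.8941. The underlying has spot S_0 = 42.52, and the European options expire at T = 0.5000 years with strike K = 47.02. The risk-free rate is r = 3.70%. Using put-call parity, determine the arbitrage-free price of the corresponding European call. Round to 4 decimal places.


Answer: Call price = 3.2560

Derivation:
Put-call parity: C - P = S_0 * exp(-qT) - K * exp(-rT).
S_0 * exp(-qT) = 42.5200 * 1.00000000 = 42.52000000
K * exp(-rT) = 47.0200 * 0.98167007 = 46.15812691
C = P + S*exp(-qT) - K*exp(-rT)
C = 6.8941 + 42.52000000 - 46.15812691 = 3.2560


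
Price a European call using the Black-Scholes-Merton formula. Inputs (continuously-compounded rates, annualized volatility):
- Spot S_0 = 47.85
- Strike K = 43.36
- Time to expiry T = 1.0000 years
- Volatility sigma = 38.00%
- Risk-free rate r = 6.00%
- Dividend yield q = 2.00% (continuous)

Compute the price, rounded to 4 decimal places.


Answer: Price = 10.0728

Derivation:
d1 = (ln(S/K) + (r - q + 0.5*sigma^2) * T) / (sigma * sqrt(T)) = 0.55456253
d2 = d1 - sigma * sqrt(T) = 0.17456253
exp(-rT) = 0.94176453; exp(-qT) = 0.98019867
C = S_0 * exp(-qT) * N(d1) - K * exp(-rT) * N(d2)
N(d1) = 0.71040304; N(d2) = 0.56928830
C = 47.8500 * 0.98019867 * 0.71040304 - 43.3600 * 0.94176453 * 0.56928830 = 10.0728


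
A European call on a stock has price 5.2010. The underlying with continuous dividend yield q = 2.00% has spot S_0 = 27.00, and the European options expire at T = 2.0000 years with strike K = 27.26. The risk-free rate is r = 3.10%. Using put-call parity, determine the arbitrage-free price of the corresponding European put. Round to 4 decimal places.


Put-call parity: C - P = S_0 * exp(-qT) - K * exp(-rT).
S_0 * exp(-qT) = 27.0000 * 0.96078944 = 25.94131486
K * exp(-rT) = 27.2600 * 0.93988289 = 25.62120749
P = C - S*exp(-qT) + K*exp(-rT)
P = 5.2010 - 25.94131486 + 25.62120749 = 4.8809

Answer: Put price = 4.8809


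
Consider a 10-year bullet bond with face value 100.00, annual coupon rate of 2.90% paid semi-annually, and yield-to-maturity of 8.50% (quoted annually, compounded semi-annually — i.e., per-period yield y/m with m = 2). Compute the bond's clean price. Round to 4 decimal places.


Answer: Price = 62.7758

Derivation:
Coupon per period c = face * coupon_rate / m = 1.450000
Periods per year m = 2; per-period yield y/m = 0.042500
Number of cashflows N = 20
Cashflows (t years, CF_t, discount factor 1/(1+y/m)^(m*t), PV):
  t = 0.5000: CF_t = 1.450000, DF = 0.959233, PV = 1.390887
  t = 1.0000: CF_t = 1.450000, DF = 0.920127, PV = 1.334184
  t = 1.5000: CF_t = 1.450000, DF = 0.882616, PV = 1.279793
  t = 2.0000: CF_t = 1.450000, DF = 0.846634, PV = 1.227619
  t = 2.5000: CF_t = 1.450000, DF = 0.812119, PV = 1.177573
  t = 3.0000: CF_t = 1.450000, DF = 0.779011, PV = 1.129566
  t = 3.5000: CF_t = 1.450000, DF = 0.747253, PV = 1.083517
  t = 4.0000: CF_t = 1.450000, DF = 0.716789, PV = 1.039344
  t = 4.5000: CF_t = 1.450000, DF = 0.687568, PV = 0.996973
  t = 5.0000: CF_t = 1.450000, DF = 0.659537, PV = 0.956329
  t = 5.5000: CF_t = 1.450000, DF = 0.632650, PV = 0.917342
  t = 6.0000: CF_t = 1.450000, DF = 0.606858, PV = 0.879944
  t = 6.5000: CF_t = 1.450000, DF = 0.582118, PV = 0.844071
  t = 7.0000: CF_t = 1.450000, DF = 0.558387, PV = 0.809661
  t = 7.5000: CF_t = 1.450000, DF = 0.535623, PV = 0.776653
  t = 8.0000: CF_t = 1.450000, DF = 0.513787, PV = 0.744991
  t = 8.5000: CF_t = 1.450000, DF = 0.492841, PV = 0.714620
  t = 9.0000: CF_t = 1.450000, DF = 0.472749, PV = 0.685486
  t = 9.5000: CF_t = 1.450000, DF = 0.453477, PV = 0.657541
  t = 10.0000: CF_t = 101.450000, DF = 0.434989, PV = 44.129680
Price P = sum_t PV_t = 62.775776


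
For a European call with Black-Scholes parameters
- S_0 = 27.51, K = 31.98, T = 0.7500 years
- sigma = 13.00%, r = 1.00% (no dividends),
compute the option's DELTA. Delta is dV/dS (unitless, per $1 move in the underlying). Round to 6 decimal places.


d1 = -1.2144219386; d2 = -1.3270052411
phi(d1) = 0.1908344739; exp(-qT) = 1.0000000000; exp(-rT) = 0.9925280548
N(d1) = 0.1122933210
Delta = exp(-qT) * N(d1) = 1.0000000000 * 0.1122933210 = 0.112293

Answer: Delta = 0.112293


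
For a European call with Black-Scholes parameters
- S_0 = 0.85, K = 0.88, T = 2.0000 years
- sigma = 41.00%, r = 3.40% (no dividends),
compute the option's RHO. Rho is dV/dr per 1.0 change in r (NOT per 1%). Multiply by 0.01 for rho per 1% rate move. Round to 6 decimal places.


d1 = 0.3473695556; d2 = -0.2324580050
phi(d1) = 0.3755846737; exp(-qT) = 1.0000000000; exp(-rT) = 0.9342604736
N(d2) = 0.4080911505
Rho = K*T*exp(-rT)*N(d2) = 0.8800 * 2.0000 * 0.9342604736 * 0.4080911505 = 0.671024

Answer: Rho = 0.671024


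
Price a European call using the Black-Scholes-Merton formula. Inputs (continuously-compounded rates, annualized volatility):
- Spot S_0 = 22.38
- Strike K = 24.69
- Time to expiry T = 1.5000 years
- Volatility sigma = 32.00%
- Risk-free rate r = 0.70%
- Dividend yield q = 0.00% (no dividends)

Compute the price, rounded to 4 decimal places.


Answer: Price = 2.6998

Derivation:
d1 = (ln(S/K) + (r - q + 0.5*sigma^2) * T) / (sigma * sqrt(T)) = -0.02788999
d2 = d1 - sigma * sqrt(T) = -0.41980835
exp(-rT) = 0.98955493; exp(-qT) = 1.00000000
C = S_0 * exp(-qT) * N(d1) - K * exp(-rT) * N(d2)
N(d1) = 0.48887494; N(d2) = 0.33731273
C = 22.3800 * 1.00000000 * 0.48887494 - 24.6900 * 0.98955493 * 0.33731273 = 2.6998


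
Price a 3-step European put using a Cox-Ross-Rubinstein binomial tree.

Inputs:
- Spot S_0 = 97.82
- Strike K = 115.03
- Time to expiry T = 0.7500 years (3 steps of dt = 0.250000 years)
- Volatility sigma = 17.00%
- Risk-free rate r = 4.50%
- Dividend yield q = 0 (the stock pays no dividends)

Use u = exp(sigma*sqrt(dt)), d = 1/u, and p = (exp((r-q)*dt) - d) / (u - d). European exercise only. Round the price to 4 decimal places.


Answer: Price = V(0,0) = 15.1481

Derivation:
dt = T/N = 0.250000
u = exp(sigma*sqrt(dt)) = 1.088717; d = 1/u = 0.918512
p = (exp((r-q)*dt) - d) / (u - d) = 0.545233
Discount per step: exp(-r*dt) = 0.988813
Stock lattice S(k, i) with i counting down-moves:
  k=0: S(0,0) = 97.8200
  k=1: S(1,0) = 106.4983; S(1,1) = 89.8489
  k=2: S(2,0) = 115.9465; S(2,1) = 97.8200; S(2,2) = 82.5273
  k=3: S(3,0) = 126.2330; S(3,1) = 106.4983; S(3,2) = 89.8489; S(3,3) = 75.8023
Terminal payoffs V(N, i) = max(K - S_T, 0):
  V(3,0) = 0.000000; V(3,1) = 8.531697; V(3,2) = 25.181128; V(3,3) = 39.227668
Backward induction: V(k, i) = exp(-r*dt) * [p * V(k+1, i) + (1-p) * V(k+1, i+1)].
  V(2,0) = exp(-r*dt) * [p*0.000000 + (1-p)*8.531697] = 3.836531
  V(2,1) = exp(-r*dt) * [p*8.531697 + (1-p)*25.181128] = 15.923165
  V(2,2) = exp(-r*dt) * [p*25.181128 + (1-p)*39.227668] = 31.215872
  V(1,0) = exp(-r*dt) * [p*3.836531 + (1-p)*15.923165] = 9.228726
  V(1,1) = exp(-r*dt) * [p*15.923165 + (1-p)*31.215872] = 22.621853
  V(0,0) = exp(-r*dt) * [p*9.228726 + (1-p)*22.621853] = 15.148102


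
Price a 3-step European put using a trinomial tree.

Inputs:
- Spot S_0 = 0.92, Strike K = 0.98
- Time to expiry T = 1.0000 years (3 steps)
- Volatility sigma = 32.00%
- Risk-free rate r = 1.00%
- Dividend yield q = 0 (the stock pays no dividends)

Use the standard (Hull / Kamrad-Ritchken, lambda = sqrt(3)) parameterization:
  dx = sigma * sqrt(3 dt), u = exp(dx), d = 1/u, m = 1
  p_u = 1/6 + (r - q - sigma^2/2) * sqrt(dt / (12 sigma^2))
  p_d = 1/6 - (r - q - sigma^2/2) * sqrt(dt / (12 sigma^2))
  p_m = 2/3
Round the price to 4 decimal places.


dt = T/N = 0.333333; dx = sigma*sqrt(3*dt) = 0.320000
u = exp(dx) = 1.377128; d = 1/u = 0.726149
p_u = 0.145208, p_m = 0.666667, p_d = 0.188125
Discount per step: exp(-r*dt) = 0.996672
Stock lattice S(k, j) with j the centered position index:
  k=0: S(0,+0) = 0.9200
  k=1: S(1,-1) = 0.6681; S(1,+0) = 0.9200; S(1,+1) = 1.2670
  k=2: S(2,-2) = 0.4851; S(2,-1) = 0.6681; S(2,+0) = 0.9200; S(2,+1) = 1.2670; S(2,+2) = 1.7448
  k=3: S(3,-3) = 0.3523; S(3,-2) = 0.4851; S(3,-1) = 0.6681; S(3,+0) = 0.9200; S(3,+1) = 1.2670; S(3,+2) = 1.7448; S(3,+3) = 2.4028
Terminal payoffs V(N, j) = max(K - S_T, 0):
  V(3,-3) = 0.627739; V(3,-2) = 0.494891; V(3,-1) = 0.311943; V(3,+0) = 0.060000; V(3,+1) = 0.000000; V(3,+2) = 0.000000; V(3,+3) = 0.000000
Backward induction: V(k, j) = exp(-r*dt) * [p_u * V(k+1, j+1) + p_m * V(k+1, j) + p_d * V(k+1, j-1)]
  V(2,-2) = exp(-r*dt) * [p_u*0.311943 + p_m*0.494891 + p_d*0.627739] = 0.491676
  V(2,-1) = exp(-r*dt) * [p_u*0.060000 + p_m*0.311943 + p_d*0.494891] = 0.308745
  V(2,+0) = exp(-r*dt) * [p_u*0.000000 + p_m*0.060000 + p_d*0.311943] = 0.098356
  V(2,+1) = exp(-r*dt) * [p_u*0.000000 + p_m*0.000000 + p_d*0.060000] = 0.011250
  V(2,+2) = exp(-r*dt) * [p_u*0.000000 + p_m*0.000000 + p_d*0.000000] = 0.000000
  V(1,-1) = exp(-r*dt) * [p_u*0.098356 + p_m*0.308745 + p_d*0.491676] = 0.311568
  V(1,+0) = exp(-r*dt) * [p_u*0.011250 + p_m*0.098356 + p_d*0.308745] = 0.124870
  V(1,+1) = exp(-r*dt) * [p_u*0.000000 + p_m*0.011250 + p_d*0.098356] = 0.025917
  V(0,+0) = exp(-r*dt) * [p_u*0.025917 + p_m*0.124870 + p_d*0.311568] = 0.145139

Answer: Price = V(0,0) = 0.1451


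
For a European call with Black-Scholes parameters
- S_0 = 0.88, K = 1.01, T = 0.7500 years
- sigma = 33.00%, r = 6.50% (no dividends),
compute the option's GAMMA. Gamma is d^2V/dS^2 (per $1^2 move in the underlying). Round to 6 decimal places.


d1 = -0.1686429722; d2 = -0.4544313554
phi(d1) = 0.3933093765; exp(-qT) = 1.0000000000; exp(-rT) = 0.9524192047
Gamma = exp(-qT) * phi(d1) / (S * sigma * sqrt(T)) = 1.0000000000 * 0.3933093765 / (0.8800 * 0.3300 * 0.8660254038) = 1.563893

Answer: Gamma = 1.563893


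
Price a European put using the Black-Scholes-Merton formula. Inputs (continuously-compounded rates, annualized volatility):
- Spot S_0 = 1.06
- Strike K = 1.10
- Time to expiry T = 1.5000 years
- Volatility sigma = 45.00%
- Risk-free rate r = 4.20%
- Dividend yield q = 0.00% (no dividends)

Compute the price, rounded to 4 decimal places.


d1 = (ln(S/K) + (r - q + 0.5*sigma^2) * T) / (sigma * sqrt(T)) = 0.32266807
d2 = d1 - sigma * sqrt(T) = -0.22846712
exp(-rT) = 0.93894347; exp(-qT) = 1.00000000
P = K * exp(-rT) * N(-d2) - S_0 * exp(-qT) * N(-d1)
N(-d1) = 0.37347332; N(-d2) = 0.59035844
P = 1.1000 * 0.93894347 * 0.59035844 - 1.0600 * 1.00000000 * 0.37347332 = 0.2139

Answer: Price = 0.2139


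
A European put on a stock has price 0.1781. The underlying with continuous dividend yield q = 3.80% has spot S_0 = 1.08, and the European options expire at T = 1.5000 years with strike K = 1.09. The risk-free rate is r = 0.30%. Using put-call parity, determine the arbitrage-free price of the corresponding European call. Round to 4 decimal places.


Put-call parity: C - P = S_0 * exp(-qT) - K * exp(-rT).
S_0 * exp(-qT) = 1.0800 * 0.94459407 = 1.02016159
K * exp(-rT) = 1.0900 * 0.99551011 = 1.08510602
C = P + S*exp(-qT) - K*exp(-rT)
C = 0.1781 + 1.02016159 - 1.08510602 = 0.1132

Answer: Call price = 0.1132


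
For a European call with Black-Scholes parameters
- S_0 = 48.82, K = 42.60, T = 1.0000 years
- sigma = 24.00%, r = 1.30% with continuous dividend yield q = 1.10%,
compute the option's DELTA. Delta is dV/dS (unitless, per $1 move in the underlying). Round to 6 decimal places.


Answer: Delta = 0.748566

Derivation:
d1 = 0.6961908820; d2 = 0.4561908820
phi(d1) = 0.3130853615; exp(-qT) = 0.9890602788; exp(-rT) = 0.9870841350
N(d1) = 0.7568453515
Delta = exp(-qT) * N(d1) = 0.9890602788 * 0.7568453515 = 0.748566


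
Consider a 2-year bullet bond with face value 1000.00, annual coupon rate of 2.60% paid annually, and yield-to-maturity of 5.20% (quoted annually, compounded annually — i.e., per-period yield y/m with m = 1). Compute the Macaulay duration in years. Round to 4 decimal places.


Coupon per period c = face * coupon_rate / m = 26.000000
Periods per year m = 1; per-period yield y/m = 0.052000
Number of cashflows N = 2
Cashflows (t years, CF_t, discount factor 1/(1+y/m)^(m*t), PV):
  t = 1.0000: CF_t = 26.000000, DF = 0.950570, PV = 24.714829
  t = 2.0000: CF_t = 1026.000000, DF = 0.903584, PV = 927.077159
Price P = sum_t PV_t = 951.791988
Macaulay numerator sum_t t * PV_t:
  t * PV_t at t = 1.0000: 24.714829
  t * PV_t at t = 2.0000: 1854.154318
Macaulay duration D = (sum_t t * PV_t) / P = 1878.869147 / 951.791988 = 1.974033

Answer: Macaulay duration = 1.9740 years


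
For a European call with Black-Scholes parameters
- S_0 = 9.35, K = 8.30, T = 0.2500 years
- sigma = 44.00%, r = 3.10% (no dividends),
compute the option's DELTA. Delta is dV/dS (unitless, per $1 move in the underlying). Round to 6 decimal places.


Answer: Delta = 0.753860

Derivation:
d1 = 0.6866855841; d2 = 0.4666855841
phi(d1) = 0.3151498374; exp(-qT) = 1.0000000000; exp(-rT) = 0.9922799538
N(d1) = 0.7538595584
Delta = exp(-qT) * N(d1) = 1.0000000000 * 0.7538595584 = 0.753860


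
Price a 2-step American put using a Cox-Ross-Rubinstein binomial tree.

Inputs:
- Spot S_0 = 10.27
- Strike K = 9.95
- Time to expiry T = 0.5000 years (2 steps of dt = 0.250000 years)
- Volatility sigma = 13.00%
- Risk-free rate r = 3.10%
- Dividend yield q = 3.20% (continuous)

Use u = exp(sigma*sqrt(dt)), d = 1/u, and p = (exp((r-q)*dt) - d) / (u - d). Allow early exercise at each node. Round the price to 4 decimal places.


Answer: Price = V(0,0) = 0.2464

Derivation:
dt = T/N = 0.250000
u = exp(sigma*sqrt(dt)) = 1.067159; d = 1/u = 0.937067
p = (exp((r-q)*dt) - d) / (u - d) = 0.481834
Discount per step: exp(-r*dt) = 0.992280
Stock lattice S(k, i) with i counting down-moves:
  k=0: S(0,0) = 10.2700
  k=1: S(1,0) = 10.9597; S(1,1) = 9.6237
  k=2: S(2,0) = 11.6958; S(2,1) = 10.2700; S(2,2) = 9.0180
Terminal payoffs V(N, i) = max(K - S_T, 0):
  V(2,0) = 0.000000; V(2,1) = 0.000000; V(2,2) = 0.931960
Backward induction: V(k, i) = exp(-r*dt) * [p * V(k+1, i) + (1-p) * V(k+1, i+1)]; then take max(V_cont, immediate exercise) for American.
  V(1,0) = exp(-r*dt) * [p*0.000000 + (1-p)*0.000000] = 0.000000; exercise = 0.000000; V(1,0) = max -> 0.000000
  V(1,1) = exp(-r*dt) * [p*0.000000 + (1-p)*0.931960] = 0.479182; exercise = 0.326317; V(1,1) = max -> 0.479182
  V(0,0) = exp(-r*dt) * [p*0.000000 + (1-p)*0.479182] = 0.246379; exercise = 0.000000; V(0,0) = max -> 0.246379


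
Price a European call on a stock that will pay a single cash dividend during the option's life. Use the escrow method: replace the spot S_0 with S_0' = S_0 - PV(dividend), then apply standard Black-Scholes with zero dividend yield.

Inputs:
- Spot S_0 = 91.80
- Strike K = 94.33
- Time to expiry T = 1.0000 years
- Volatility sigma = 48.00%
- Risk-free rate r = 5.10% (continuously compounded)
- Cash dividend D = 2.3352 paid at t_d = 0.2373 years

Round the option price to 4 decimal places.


PV(D) = D * exp(-r * t_d) = 2.3352 * 0.98797064 = 2.30710903
S_0' = S_0 - PV(D) = 91.8000 - 2.30710903 = 89.49289097
d1 = (ln(S_0'/K) + (r + sigma^2/2)*T) / (sigma*sqrt(T)) = 0.23658316
d2 = d1 - sigma*sqrt(T) = -0.24341684
exp(-rT) = 0.95027867
N(d1) = 0.59350991; N(d2) = 0.40384125
C = S_0' * N(d1) - K * exp(-rT) * N(d2) = 89.49289097 * 0.59350991 - 94.3300 * 0.95027867 * 0.40384125 = 16.9147

Answer: Price = 16.9147


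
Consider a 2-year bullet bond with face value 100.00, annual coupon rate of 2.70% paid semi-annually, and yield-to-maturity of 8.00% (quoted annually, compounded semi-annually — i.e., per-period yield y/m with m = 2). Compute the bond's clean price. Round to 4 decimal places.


Answer: Price = 90.3808

Derivation:
Coupon per period c = face * coupon_rate / m = 1.350000
Periods per year m = 2; per-period yield y/m = 0.040000
Number of cashflows N = 4
Cashflows (t years, CF_t, discount factor 1/(1+y/m)^(m*t), PV):
  t = 0.5000: CF_t = 1.350000, DF = 0.961538, PV = 1.298077
  t = 1.0000: CF_t = 1.350000, DF = 0.924556, PV = 1.248151
  t = 1.5000: CF_t = 1.350000, DF = 0.888996, PV = 1.200145
  t = 2.0000: CF_t = 101.350000, DF = 0.854804, PV = 86.634405
Price P = sum_t PV_t = 90.380778


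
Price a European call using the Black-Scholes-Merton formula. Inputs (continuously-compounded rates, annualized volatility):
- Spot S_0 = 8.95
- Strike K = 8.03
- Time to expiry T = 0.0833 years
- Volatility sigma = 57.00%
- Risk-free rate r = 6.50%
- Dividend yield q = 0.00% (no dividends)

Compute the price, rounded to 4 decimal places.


d1 = (ln(S/K) + (r - q + 0.5*sigma^2) * T) / (sigma * sqrt(T)) = 0.77450676
d2 = d1 - sigma * sqrt(T) = 0.60999484
exp(-rT) = 0.99460013; exp(-qT) = 1.00000000
C = S_0 * exp(-qT) * N(d1) - K * exp(-rT) * N(d2)
N(d1) = 0.78068441; N(d2) = 0.72906739
C = 8.9500 * 1.00000000 * 0.78068441 - 8.0300 * 0.99460013 * 0.72906739 = 1.1643

Answer: Price = 1.1643


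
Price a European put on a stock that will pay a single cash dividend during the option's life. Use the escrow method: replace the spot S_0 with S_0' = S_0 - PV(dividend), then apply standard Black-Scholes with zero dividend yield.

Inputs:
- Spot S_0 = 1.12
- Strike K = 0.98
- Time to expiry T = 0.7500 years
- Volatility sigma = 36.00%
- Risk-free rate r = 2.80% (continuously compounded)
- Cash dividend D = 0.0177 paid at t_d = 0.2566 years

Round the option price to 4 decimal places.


PV(D) = D * exp(-r * t_d) = 0.0177 * 0.99284095 = 0.01757328
S_0' = S_0 - PV(D) = 1.1200 - 0.01757328 = 1.10242672
d1 = (ln(S_0'/K) + (r + sigma^2/2)*T) / (sigma*sqrt(T)) = 0.60081815
d2 = d1 - sigma*sqrt(T) = 0.28904901
exp(-rT) = 0.97921896
N(-d1) = 0.27398056; N(-d2) = 0.38627194
P = K * exp(-rT) * N(-d2) - S_0' * N(-d1) = 0.9800 * 0.97921896 * 0.38627194 - 1.10242672 * 0.27398056 = 0.0686

Answer: Price = 0.0686


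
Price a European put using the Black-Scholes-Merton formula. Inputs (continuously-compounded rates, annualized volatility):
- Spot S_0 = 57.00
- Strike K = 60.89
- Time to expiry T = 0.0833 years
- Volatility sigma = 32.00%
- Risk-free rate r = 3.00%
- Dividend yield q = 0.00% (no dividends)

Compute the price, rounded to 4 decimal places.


Answer: Price = 4.5302

Derivation:
d1 = (ln(S/K) + (r - q + 0.5*sigma^2) * T) / (sigma * sqrt(T)) = -0.64156877
d2 = d1 - sigma * sqrt(T) = -0.73392633
exp(-rT) = 0.99750412; exp(-qT) = 1.00000000
P = K * exp(-rT) * N(-d2) - S_0 * exp(-qT) * N(-d1)
N(-d1) = 0.73942339; N(-d2) = 0.76850318
P = 60.8900 * 0.99750412 * 0.76850318 - 57.0000 * 1.00000000 * 0.73942339 = 4.5302


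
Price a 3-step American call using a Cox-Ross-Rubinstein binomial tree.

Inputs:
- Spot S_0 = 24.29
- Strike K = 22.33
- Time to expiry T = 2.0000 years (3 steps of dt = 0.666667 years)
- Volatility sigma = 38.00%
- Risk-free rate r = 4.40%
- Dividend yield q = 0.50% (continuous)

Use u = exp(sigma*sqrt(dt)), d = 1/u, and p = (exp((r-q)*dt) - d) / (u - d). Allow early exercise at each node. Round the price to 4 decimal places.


dt = T/N = 0.666667
u = exp(sigma*sqrt(dt)) = 1.363792; d = 1/u = 0.733250
p = (exp((r-q)*dt) - d) / (u - d) = 0.464824
Discount per step: exp(-r*dt) = 0.971093
Stock lattice S(k, i) with i counting down-moves:
  k=0: S(0,0) = 24.2900
  k=1: S(1,0) = 33.1265; S(1,1) = 17.8106
  k=2: S(2,0) = 45.1776; S(2,1) = 24.2900; S(2,2) = 13.0597
  k=3: S(3,0) = 61.6129; S(3,1) = 33.1265; S(3,2) = 17.8106; S(3,3) = 9.5760
Terminal payoffs V(N, i) = max(S_T - K, 0):
  V(3,0) = 39.282874; V(3,1) = 10.796496; V(3,2) = 0.000000; V(3,3) = 0.000000
Backward induction: V(k, i) = exp(-r*dt) * [p * V(k+1, i) + (1-p) * V(k+1, i+1)]; then take max(V_cont, immediate exercise) for American.
  V(2,0) = exp(-r*dt) * [p*39.282874 + (1-p)*10.796496] = 23.342792; exercise = 22.847634; V(2,0) = max -> 23.342792
  V(2,1) = exp(-r*dt) * [p*10.796496 + (1-p)*0.000000] = 4.873403; exercise = 1.960000; V(2,1) = max -> 4.873403
  V(2,2) = exp(-r*dt) * [p*0.000000 + (1-p)*0.000000] = 0.000000; exercise = 0.000000; V(2,2) = max -> 0.000000
  V(1,0) = exp(-r*dt) * [p*23.342792 + (1-p)*4.873403] = 13.069377; exercise = 10.796496; V(1,0) = max -> 13.069377
  V(1,1) = exp(-r*dt) * [p*4.873403 + (1-p)*0.000000] = 2.199793; exercise = 0.000000; V(1,1) = max -> 2.199793
  V(0,0) = exp(-r*dt) * [p*13.069377 + (1-p)*2.199793] = 7.042597; exercise = 1.960000; V(0,0) = max -> 7.042597

Answer: Price = V(0,0) = 7.0426
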